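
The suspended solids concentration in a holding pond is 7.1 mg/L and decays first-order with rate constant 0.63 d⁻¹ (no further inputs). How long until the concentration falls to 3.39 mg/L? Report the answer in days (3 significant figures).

t = ln(C₀/C)/k = ln(7.1/3.39)/0.63 = 0.7393/0.63 = 1.173 d.

1.17 d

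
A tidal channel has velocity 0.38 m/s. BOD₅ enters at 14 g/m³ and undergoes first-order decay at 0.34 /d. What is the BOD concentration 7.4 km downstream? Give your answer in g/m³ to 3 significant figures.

13.0 g/m³

Travel time t = 7.4 km / 0.38 m/s = 7400/0.38 = 1.947e+04 s = 0.2254 d.
First-order decay: C = 14·exp(−0.34·0.2254) = 14·0.9262 = 12.97 g/m³.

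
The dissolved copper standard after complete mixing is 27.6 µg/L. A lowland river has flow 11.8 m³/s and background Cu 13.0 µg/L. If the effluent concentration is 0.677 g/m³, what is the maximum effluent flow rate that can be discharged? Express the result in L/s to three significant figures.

13.0 µg/L = 0.013 mg/L.
27.6 µg/L = 0.0276 mg/L.
Mass balance at complete mixing: C_std·(Q_w + Q_r) = Q_w·C_e + Q_r·C_b.
Rearranging, Q_w = Q_r·(C_std − C_b)/(C_e − C_std) = 11.8·(0.0276 − 0.013) / (0.677 − 0.0276) = 0.2653 m³/s.
= 265.3 L/s.

265 L/s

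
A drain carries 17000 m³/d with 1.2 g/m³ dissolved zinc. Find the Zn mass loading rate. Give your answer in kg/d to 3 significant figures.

20.4 kg/d

17000 m³/d = 0.1968 m³/s.
Mass flux = Q·C = 0.1968 m³/s × 1.2 g/m³ = 0.2361 g/s.
= 0.2361 g/s × 86.4 = 20.4 kg/d.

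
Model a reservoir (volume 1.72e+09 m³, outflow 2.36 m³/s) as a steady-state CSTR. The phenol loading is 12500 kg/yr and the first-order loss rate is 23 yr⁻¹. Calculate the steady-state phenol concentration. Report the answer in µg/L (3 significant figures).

0.315 µg/L

Outflow Q = 2.36 m³/s × 3.156e+07 s/yr = 7.448e+07 m³/yr.
Steady-state CSTR mass balance: W = Q·C + k·V·C, so C = W/(Q + kV).
Q + kV = 7.448e+07 + 23·1.72e+09 = 3.963e+10 m³/yr.
C = 12500/3.963e+10 = 3.154e-07 kg/m³ = 0.0003154 mg/L = 0.3154 µg/L.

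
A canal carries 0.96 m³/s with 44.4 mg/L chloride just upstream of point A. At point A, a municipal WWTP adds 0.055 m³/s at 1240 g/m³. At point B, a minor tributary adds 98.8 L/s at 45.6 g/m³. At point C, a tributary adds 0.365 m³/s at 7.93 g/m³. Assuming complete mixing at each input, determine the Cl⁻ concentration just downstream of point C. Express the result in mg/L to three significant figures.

79.9 mg/L

After input A: C = (0.96·44.4 + 0.055·1240) / 1.015 = 109.2 mg/L.
98.8 L/s = 0.0988 m³/s.
After input B: C = (1.015·109.2 + 0.0988·45.6) / 1.114 = 103.5 mg/L.
After input C: C = (1.114·103.5 + 0.365·7.93) / 1.479 = 79.95 mg/L.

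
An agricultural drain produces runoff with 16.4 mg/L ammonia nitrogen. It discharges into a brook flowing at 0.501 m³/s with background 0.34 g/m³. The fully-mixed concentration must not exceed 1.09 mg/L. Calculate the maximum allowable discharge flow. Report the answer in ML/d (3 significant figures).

2.12 ML/d

Mass balance at complete mixing: C_std·(Q_w + Q_r) = Q_w·C_e + Q_r·C_b.
Rearranging, Q_w = Q_r·(C_std − C_b)/(C_e − C_std) = 0.501·(1.09 − 0.34) / (16.4 − 1.09) = 0.02454 m³/s.
= 2.12 ML/d.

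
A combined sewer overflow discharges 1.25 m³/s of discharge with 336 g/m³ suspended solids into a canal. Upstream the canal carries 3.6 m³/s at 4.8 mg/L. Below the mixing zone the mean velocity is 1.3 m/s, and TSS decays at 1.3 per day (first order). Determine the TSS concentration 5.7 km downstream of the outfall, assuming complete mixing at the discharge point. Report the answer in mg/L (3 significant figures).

84.4 mg/L

After complete mixing, C₀ = (1.25·336 + 3.6·4.8) / 4.85 = 90.16 mg/L.
Travel time t = 5700 m / 1.3 m/s = 4385 s = 0.05075 d.
C = 90.16·exp(−1.3·0.05075) = 90.16·0.9362 = 84.4 mg/L.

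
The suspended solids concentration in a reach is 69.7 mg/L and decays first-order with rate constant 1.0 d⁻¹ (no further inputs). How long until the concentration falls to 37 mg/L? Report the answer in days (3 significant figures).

t = ln(C₀/C)/k = ln(69.7/37)/1.0 = 0.6333/1.0 = 0.6333 d.

0.633 d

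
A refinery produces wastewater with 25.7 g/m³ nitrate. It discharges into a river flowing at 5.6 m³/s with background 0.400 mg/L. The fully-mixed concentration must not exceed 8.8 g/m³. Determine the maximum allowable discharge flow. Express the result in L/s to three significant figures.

2780 L/s

Mass balance at complete mixing: C_std·(Q_w + Q_r) = Q_w·C_e + Q_r·C_b.
Rearranging, Q_w = Q_r·(C_std − C_b)/(C_e − C_std) = 5.6·(8.8 − 0.4) / (25.7 − 8.8) = 2.783 m³/s.
= 2783 L/s.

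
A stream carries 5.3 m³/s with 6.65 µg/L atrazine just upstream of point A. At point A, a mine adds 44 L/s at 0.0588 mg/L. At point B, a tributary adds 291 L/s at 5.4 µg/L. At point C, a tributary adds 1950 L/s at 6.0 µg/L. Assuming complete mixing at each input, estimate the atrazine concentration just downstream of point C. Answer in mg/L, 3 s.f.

6.65 µg/L = 0.00665 mg/L.
44 L/s = 0.044 m³/s.
After input A: C = (5.3·0.00665 + 0.044·0.0588) / 5.344 = 0.007079 mg/L.
291 L/s = 0.291 m³/s.
5.4 µg/L = 0.0054 mg/L.
After input B: C = (5.344·0.007079 + 0.291·0.0054) / 5.635 = 0.006993 mg/L.
1950 L/s = 1.95 m³/s.
6.0 µg/L = 0.006 mg/L.
After input C: C = (5.635·0.006993 + 1.95·0.006) / 7.585 = 0.006737 mg/L.

0.00674 mg/L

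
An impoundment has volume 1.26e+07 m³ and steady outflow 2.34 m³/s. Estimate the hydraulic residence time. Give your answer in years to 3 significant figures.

0.171 yr

Q = 2.34 m³/s × 3.156e+07 s/yr = 7.384e+07 m³/yr.
Hydraulic residence time τ = V/Q = 1.26e+07/7.384e+07 = 0.1706 yr.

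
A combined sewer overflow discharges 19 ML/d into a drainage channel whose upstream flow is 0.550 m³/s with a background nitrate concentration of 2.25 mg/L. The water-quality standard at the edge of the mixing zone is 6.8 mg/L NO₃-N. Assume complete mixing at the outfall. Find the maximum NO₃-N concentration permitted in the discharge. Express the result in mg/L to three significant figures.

19 ML/d = 0.2199 m³/s.
Mass balance: 6.8·0.7699 = 0.2199·Cₑ + 0.55·2.25.
Cₑ = (5.235 − 1.238) / 0.2199 = 18.18 mg/L.

18.2 mg/L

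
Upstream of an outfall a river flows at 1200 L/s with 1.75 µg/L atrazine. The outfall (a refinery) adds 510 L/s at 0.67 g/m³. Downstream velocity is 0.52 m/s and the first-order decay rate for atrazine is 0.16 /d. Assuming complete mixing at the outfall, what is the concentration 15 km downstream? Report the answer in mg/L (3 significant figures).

510 L/s = 0.51 m³/s.
1200 L/s = 1.2 m³/s.
1.75 µg/L = 0.00175 mg/L.
After complete mixing, C₀ = (0.51·0.67 + 1.2·0.00175) / 1.71 = 0.2011 mg/L.
Travel time t = 1.5e+04 m / 0.52 m/s = 2.885e+04 s = 0.3339 d.
C = 0.2011·exp(−0.16·0.3339) = 0.2011·0.948 = 0.1906 mg/L.

0.191 mg/L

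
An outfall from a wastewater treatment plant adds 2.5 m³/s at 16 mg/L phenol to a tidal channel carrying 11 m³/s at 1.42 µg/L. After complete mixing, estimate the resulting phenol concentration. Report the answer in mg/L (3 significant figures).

1.42 µg/L = 0.00142 mg/L.
By mass balance at complete mixing, C = (2.5·16 + 11·0.00142) / (2.5 + 11) = 40.02/13.5 = 2.964 mg/L.

2.96 mg/L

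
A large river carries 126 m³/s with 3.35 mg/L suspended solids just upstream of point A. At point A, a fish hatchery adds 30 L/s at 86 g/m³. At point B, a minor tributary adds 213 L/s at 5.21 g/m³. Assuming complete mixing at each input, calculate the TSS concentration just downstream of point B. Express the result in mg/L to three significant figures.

3.37 mg/L

30 L/s = 0.03 m³/s.
After input A: C = (126·3.35 + 0.03·86) / 126 = 3.37 mg/L.
213 L/s = 0.213 m³/s.
After input B: C = (126·3.37 + 0.213·5.21) / 126.2 = 3.373 mg/L.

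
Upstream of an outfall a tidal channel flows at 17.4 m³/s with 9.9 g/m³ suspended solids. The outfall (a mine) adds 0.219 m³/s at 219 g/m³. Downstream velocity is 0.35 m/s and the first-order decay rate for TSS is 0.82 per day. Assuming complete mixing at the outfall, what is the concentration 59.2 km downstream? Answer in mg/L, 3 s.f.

After complete mixing, C₀ = (0.219·219 + 17.4·9.9) / 17.62 = 12.5 mg/L.
Travel time t = 5.92e+04 m / 0.35 m/s = 1.691e+05 s = 1.958 d.
C = 12.5·exp(−0.82·1.958) = 12.5·0.2008 = 2.51 mg/L.

2.51 mg/L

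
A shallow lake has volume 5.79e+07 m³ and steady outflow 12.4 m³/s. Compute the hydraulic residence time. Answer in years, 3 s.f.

Q = 12.4 m³/s × 3.156e+07 s/yr = 3.913e+08 m³/yr.
Hydraulic residence time τ = V/Q = 5.79e+07/3.913e+08 = 0.148 yr.

0.148 yr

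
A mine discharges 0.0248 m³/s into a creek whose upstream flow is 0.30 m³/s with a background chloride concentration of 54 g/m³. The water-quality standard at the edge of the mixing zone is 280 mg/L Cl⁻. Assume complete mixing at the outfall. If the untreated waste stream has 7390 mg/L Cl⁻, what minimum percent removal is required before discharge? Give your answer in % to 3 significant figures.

59.2 %

Mass balance: 280·0.3248 = 0.0248·Cₑ + 0.3·54.
Cₑ = (90.94 − 16.2) / 0.0248 = 3014 mg/L.
Required removal = 1 − 3014/7390 = 59.22 %.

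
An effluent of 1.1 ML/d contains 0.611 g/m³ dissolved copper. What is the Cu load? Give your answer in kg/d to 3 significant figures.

0.672 kg/d

1.1 ML/d = 0.01273 m³/s.
Mass flux = Q·C = 0.01273 m³/s × 0.611 g/m³ = 0.007779 g/s.
= 0.007779 g/s × 86.4 = 0.6721 kg/d.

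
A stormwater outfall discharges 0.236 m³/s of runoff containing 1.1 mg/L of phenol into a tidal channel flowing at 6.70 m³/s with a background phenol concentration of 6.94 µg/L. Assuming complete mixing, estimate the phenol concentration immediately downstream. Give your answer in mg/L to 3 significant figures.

6.94 µg/L = 0.00694 mg/L.
By mass balance at complete mixing, C = (0.236·1.1 + 6.7·0.00694) / (0.236 + 6.7) = 0.3061/6.936 = 0.04413 mg/L.

0.0441 mg/L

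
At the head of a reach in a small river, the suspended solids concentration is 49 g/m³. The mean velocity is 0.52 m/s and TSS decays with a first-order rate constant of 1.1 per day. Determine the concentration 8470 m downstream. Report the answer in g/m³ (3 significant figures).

39.8 g/m³

Travel time t = 8470 m / 0.52 m/s = 8470/0.52 = 1.629e+04 s = 0.1885 d.
First-order decay: C = 49·exp(−1.1·0.1885) = 49·0.8127 = 39.82 g/m³.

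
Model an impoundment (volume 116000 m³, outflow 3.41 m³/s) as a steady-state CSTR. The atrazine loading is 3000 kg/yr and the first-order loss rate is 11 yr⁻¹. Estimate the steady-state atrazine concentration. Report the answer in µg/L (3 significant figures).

Outflow Q = 3.41 m³/s × 3.156e+07 s/yr = 1.076e+08 m³/yr.
Steady-state CSTR mass balance: W = Q·C + k·V·C, so C = W/(Q + kV).
Q + kV = 1.076e+08 + 11·116000 = 1.089e+08 m³/yr.
C = 3000/1.089e+08 = 2.755e-05 kg/m³ = 0.02755 mg/L = 27.55 µg/L.

27.6 µg/L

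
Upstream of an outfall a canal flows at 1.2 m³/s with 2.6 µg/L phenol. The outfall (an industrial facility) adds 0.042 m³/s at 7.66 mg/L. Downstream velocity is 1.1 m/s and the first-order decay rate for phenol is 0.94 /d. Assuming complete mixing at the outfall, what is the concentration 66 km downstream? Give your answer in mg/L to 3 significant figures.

2.6 µg/L = 0.0026 mg/L.
After complete mixing, C₀ = (0.042·7.66 + 1.2·0.0026) / 1.242 = 0.2615 mg/L.
Travel time t = 6.6e+04 m / 1.1 m/s = 6e+04 s = 0.6944 d.
C = 0.2615·exp(−0.94·0.6944) = 0.2615·0.5206 = 0.1362 mg/L.

0.136 mg/L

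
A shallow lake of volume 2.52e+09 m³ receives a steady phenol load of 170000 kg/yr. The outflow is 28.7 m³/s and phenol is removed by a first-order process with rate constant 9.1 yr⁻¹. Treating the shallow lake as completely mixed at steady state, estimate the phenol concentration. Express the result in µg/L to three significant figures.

Outflow Q = 28.7 m³/s × 3.156e+07 s/yr = 9.057e+08 m³/yr.
Steady-state CSTR mass balance: W = Q·C + k·V·C, so C = W/(Q + kV).
Q + kV = 9.057e+08 + 9.1·2.52e+09 = 2.384e+10 m³/yr.
C = 170000/2.384e+10 = 7.132e-06 kg/m³ = 0.007132 mg/L = 7.132 µg/L.

7.13 µg/L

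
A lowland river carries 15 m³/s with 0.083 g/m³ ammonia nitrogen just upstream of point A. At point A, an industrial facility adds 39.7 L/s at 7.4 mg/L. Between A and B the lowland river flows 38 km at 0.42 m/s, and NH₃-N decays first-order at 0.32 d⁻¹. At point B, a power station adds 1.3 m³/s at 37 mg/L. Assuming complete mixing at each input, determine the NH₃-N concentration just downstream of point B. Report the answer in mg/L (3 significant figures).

3.01 mg/L

39.7 L/s = 0.0397 m³/s.
After input A: C = (15·0.083 + 0.0397·7.4) / 15.04 = 0.1023 mg/L.
Over the 38 km reach to input B (t = 9.048e+04 s = 1.047 d), decay gives C = 0.1023·exp(−0.32·1.047) = 0.07318 mg/L.
After input B: C = (15.04·0.07318 + 1.3·37) / 16.34 = 3.011 mg/L.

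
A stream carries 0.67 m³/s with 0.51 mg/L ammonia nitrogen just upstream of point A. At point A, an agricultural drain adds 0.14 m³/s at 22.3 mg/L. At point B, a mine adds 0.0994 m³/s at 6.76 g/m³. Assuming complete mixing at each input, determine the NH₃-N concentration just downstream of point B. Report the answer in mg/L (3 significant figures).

After input A: C = (0.67·0.51 + 0.14·22.3) / 0.81 = 4.276 mg/L.
After input B: C = (0.81·4.276 + 0.0994·6.76) / 0.9094 = 4.548 mg/L.

4.55 mg/L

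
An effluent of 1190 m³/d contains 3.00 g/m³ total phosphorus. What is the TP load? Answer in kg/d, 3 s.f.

1190 m³/d = 0.01377 m³/s.
Mass flux = Q·C = 0.01377 m³/s × 3 g/m³ = 0.04132 g/s.
= 0.04132 g/s × 86.4 = 3.57 kg/d.

3.57 kg/d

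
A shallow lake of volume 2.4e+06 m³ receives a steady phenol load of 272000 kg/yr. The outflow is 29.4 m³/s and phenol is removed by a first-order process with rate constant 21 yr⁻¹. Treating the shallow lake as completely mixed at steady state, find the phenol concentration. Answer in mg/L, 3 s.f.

0.278 mg/L

Outflow Q = 29.4 m³/s × 3.156e+07 s/yr = 9.278e+08 m³/yr.
Steady-state CSTR mass balance: W = Q·C + k·V·C, so C = W/(Q + kV).
Q + kV = 9.278e+08 + 21·2.4e+06 = 9.782e+08 m³/yr.
C = 272000/9.782e+08 = 0.0002781 kg/m³ = 0.2781 mg/L.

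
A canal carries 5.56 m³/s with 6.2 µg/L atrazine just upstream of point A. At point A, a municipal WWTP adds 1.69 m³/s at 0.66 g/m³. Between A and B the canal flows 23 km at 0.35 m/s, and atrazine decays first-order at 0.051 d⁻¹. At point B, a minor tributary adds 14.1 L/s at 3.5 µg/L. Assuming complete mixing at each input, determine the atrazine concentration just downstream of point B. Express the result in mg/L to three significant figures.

6.2 µg/L = 0.0062 mg/L.
After input A: C = (5.56·0.0062 + 1.69·0.66) / 7.25 = 0.1586 mg/L.
Over the 23 km reach to input B (t = 6.571e+04 s = 0.7606 d), decay gives C = 0.1586·exp(−0.051·0.7606) = 0.1526 mg/L.
14.1 L/s = 0.0141 m³/s.
3.5 µg/L = 0.0035 mg/L.
After input B: C = (7.25·0.1526 + 0.0141·0.0035) / 7.264 = 0.1523 mg/L.

0.152 mg/L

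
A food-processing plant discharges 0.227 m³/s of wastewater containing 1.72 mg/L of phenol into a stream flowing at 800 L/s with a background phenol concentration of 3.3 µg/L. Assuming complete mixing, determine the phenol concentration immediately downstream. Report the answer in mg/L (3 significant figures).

800 L/s = 0.8 m³/s.
3.3 µg/L = 0.0033 mg/L.
Conservation of mass across the mixing zone: C = (0.227·1.72 + 0.8·0.0033) / (0.227 + 0.8) = 0.3931/1.027 = 0.3827 mg/L.

0.383 mg/L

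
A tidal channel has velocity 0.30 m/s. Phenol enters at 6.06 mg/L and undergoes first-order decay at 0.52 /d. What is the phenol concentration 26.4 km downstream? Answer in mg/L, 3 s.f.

Travel time t = 26.4 km / 0.30 m/s = 2.64e+04/0.30 = 8.8e+04 s = 1.019 d.
First-order decay: C = 6.06·exp(−0.52·1.019) = 6.06·0.5888 = 3.568 mg/L.

3.57 mg/L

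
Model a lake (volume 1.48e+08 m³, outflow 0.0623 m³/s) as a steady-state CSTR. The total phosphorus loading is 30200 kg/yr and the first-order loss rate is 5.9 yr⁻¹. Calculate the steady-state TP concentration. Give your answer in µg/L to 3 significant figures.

Outflow Q = 0.0623 m³/s × 3.156e+07 s/yr = 1.966e+06 m³/yr.
Steady-state CSTR mass balance: W = Q·C + k·V·C, so C = W/(Q + kV).
Q + kV = 1.966e+06 + 5.9·1.48e+08 = 8.752e+08 m³/yr.
C = 30200/8.752e+08 = 3.451e-05 kg/m³ = 0.03451 mg/L = 34.51 µg/L.

34.5 µg/L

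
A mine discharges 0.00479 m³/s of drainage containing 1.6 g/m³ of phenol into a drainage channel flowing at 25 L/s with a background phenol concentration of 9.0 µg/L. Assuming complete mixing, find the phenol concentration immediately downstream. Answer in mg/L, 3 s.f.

25 L/s = 0.025 m³/s.
9.0 µg/L = 0.009 mg/L.
Conservation of mass across the mixing zone: C = (0.00479·1.6 + 0.025·0.009) / (0.00479 + 0.025) = 0.007889/0.02979 = 0.2648 mg/L.

0.265 mg/L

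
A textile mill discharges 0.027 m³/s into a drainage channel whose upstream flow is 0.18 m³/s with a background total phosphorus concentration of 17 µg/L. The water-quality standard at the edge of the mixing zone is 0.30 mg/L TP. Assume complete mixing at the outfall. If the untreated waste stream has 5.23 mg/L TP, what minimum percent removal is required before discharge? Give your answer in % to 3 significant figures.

58.2 %

17 µg/L = 0.017 mg/L.
Mass balance: 0.3·0.207 = 0.027·Cₑ + 0.18·0.017.
Cₑ = (0.0621 − 0.00306) / 0.027 = 2.187 mg/L.
Required removal = 1 − 2.187/5.23 = 58.19 %.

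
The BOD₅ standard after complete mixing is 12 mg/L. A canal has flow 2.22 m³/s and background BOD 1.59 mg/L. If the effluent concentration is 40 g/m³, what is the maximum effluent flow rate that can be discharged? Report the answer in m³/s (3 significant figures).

0.825 m³/s

Mass balance at complete mixing: C_std·(Q_w + Q_r) = Q_w·C_e + Q_r·C_b.
Rearranging, Q_w = Q_r·(C_std − C_b)/(C_e − C_std) = 2.22·(12 − 1.59) / (40 − 12) = 0.8254 m³/s.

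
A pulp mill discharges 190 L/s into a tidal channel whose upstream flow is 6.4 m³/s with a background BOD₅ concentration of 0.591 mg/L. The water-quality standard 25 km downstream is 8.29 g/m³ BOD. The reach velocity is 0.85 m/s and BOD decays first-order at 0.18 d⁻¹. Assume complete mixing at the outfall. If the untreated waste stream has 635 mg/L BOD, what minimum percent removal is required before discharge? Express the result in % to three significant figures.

55.0 %

190 L/s = 0.19 m³/s.
Travel time to the compliance point: t = 2.5e+04/0.85 = 2.941e+04 s = 0.3404 d; decay factor exp(−0.18·0.3404) = 0.9406.
So the concentration just after mixing may be at most 8.29/0.9406 = 8.814 mg/L.
Mass balance: 8.814·6.59 = 0.19·Cₑ + 6.4·0.591.
Cₑ = (58.08 − 3.782) / 0.19 = 285.8 mg/L.
Required removal = 1 − 285.8/635 = 54.99 %.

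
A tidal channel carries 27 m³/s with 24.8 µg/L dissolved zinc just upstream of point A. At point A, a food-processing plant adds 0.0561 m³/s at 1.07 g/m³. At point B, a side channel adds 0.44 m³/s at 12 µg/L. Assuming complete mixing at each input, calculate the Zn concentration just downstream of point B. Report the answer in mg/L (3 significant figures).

24.8 µg/L = 0.0248 mg/L.
After input A: C = (27·0.0248 + 0.0561·1.07) / 27.06 = 0.02697 mg/L.
12 µg/L = 0.012 mg/L.
After input B: C = (27.06·0.02697 + 0.44·0.012) / 27.5 = 0.02673 mg/L.

0.0267 mg/L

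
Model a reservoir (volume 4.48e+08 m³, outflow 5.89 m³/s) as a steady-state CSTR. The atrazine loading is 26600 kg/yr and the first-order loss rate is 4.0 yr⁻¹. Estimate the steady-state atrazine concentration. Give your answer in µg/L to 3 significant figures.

Outflow Q = 5.89 m³/s × 3.156e+07 s/yr = 1.859e+08 m³/yr.
Steady-state CSTR mass balance: W = Q·C + k·V·C, so C = W/(Q + kV).
Q + kV = 1.859e+08 + 4.0·4.48e+08 = 1.978e+09 m³/yr.
C = 26600/1.978e+09 = 1.345e-05 kg/m³ = 0.01345 mg/L = 13.45 µg/L.

13.4 µg/L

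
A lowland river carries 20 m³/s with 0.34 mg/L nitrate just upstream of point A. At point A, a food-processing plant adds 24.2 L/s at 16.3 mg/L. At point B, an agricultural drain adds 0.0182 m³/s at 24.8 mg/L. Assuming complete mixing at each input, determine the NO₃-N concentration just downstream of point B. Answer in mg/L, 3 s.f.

0.381 mg/L

24.2 L/s = 0.0242 m³/s.
After input A: C = (20·0.34 + 0.0242·16.3) / 20.02 = 0.3593 mg/L.
After input B: C = (20.02·0.3593 + 0.0182·24.8) / 20.04 = 0.3815 mg/L.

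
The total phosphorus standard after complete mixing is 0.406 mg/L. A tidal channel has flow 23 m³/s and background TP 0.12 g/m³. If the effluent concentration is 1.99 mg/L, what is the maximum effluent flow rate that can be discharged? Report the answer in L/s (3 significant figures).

4150 L/s

Mass balance at complete mixing: C_std·(Q_w + Q_r) = Q_w·C_e + Q_r·C_b.
Rearranging, Q_w = Q_r·(C_std − C_b)/(C_e − C_std) = 23·(0.406 − 0.12) / (1.99 − 0.406) = 4.153 m³/s.
= 4153 L/s.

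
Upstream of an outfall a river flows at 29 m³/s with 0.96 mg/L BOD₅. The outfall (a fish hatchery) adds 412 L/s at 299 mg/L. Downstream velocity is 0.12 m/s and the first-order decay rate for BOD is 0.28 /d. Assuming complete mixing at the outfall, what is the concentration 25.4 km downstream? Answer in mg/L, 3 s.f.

2.59 mg/L

412 L/s = 0.412 m³/s.
After complete mixing, C₀ = (0.412·299 + 29·0.96) / 29.41 = 5.135 mg/L.
Travel time t = 2.54e+04 m / 0.12 m/s = 2.117e+05 s = 2.45 d.
C = 5.135·exp(−0.28·2.45) = 5.135·0.5036 = 2.586 mg/L.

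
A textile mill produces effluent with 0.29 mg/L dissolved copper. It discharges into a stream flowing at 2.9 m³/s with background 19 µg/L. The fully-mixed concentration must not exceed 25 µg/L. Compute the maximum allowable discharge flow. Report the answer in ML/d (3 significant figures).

19 µg/L = 0.019 mg/L.
25 µg/L = 0.025 mg/L.
Mass balance at complete mixing: C_std·(Q_w + Q_r) = Q_w·C_e + Q_r·C_b.
Rearranging, Q_w = Q_r·(C_std − C_b)/(C_e − C_std) = 2.9·(0.025 − 0.019) / (0.29 − 0.025) = 0.06566 m³/s.
= 5.673 ML/d.

5.67 ML/d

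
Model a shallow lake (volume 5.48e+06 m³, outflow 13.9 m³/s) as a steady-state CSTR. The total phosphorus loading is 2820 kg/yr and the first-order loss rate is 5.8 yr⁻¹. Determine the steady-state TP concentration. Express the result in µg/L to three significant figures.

Outflow Q = 13.9 m³/s × 3.156e+07 s/yr = 4.387e+08 m³/yr.
Steady-state CSTR mass balance: W = Q·C + k·V·C, so C = W/(Q + kV).
Q + kV = 4.387e+08 + 5.8·5.48e+06 = 4.704e+08 m³/yr.
C = 2820/4.704e+08 = 5.994e-06 kg/m³ = 0.005994 mg/L = 5.994 µg/L.

5.99 µg/L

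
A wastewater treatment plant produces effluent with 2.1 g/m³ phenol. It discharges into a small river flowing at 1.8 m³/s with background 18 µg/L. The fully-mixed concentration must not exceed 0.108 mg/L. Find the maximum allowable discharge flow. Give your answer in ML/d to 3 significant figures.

7.03 ML/d

18 µg/L = 0.018 mg/L.
Mass balance at complete mixing: C_std·(Q_w + Q_r) = Q_w·C_e + Q_r·C_b.
Rearranging, Q_w = Q_r·(C_std − C_b)/(C_e − C_std) = 1.8·(0.108 − 0.018) / (2.1 − 0.108) = 0.08133 m³/s.
= 7.027 ML/d.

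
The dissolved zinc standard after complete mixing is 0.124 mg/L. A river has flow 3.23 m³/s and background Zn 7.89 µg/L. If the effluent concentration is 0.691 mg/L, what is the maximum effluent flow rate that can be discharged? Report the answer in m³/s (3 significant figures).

7.89 µg/L = 0.00789 mg/L.
Mass balance at complete mixing: C_std·(Q_w + Q_r) = Q_w·C_e + Q_r·C_b.
Rearranging, Q_w = Q_r·(C_std − C_b)/(C_e − C_std) = 3.23·(0.124 − 0.00789) / (0.691 − 0.124) = 0.6614 m³/s.

0.661 m³/s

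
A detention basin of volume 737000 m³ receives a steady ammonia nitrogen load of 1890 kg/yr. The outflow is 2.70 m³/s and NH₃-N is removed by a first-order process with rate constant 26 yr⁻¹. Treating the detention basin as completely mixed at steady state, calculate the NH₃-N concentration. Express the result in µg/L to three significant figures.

Outflow Q = 2.70 m³/s × 3.156e+07 s/yr = 8.521e+07 m³/yr.
Steady-state CSTR mass balance: W = Q·C + k·V·C, so C = W/(Q + kV).
Q + kV = 8.521e+07 + 26·737000 = 1.044e+08 m³/yr.
C = 1890/1.044e+08 = 1.811e-05 kg/m³ = 0.01811 mg/L = 18.11 µg/L.

18.1 µg/L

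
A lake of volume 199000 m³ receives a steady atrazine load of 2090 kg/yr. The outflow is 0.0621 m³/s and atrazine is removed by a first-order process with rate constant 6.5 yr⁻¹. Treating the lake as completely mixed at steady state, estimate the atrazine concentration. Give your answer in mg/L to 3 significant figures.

0.642 mg/L

Outflow Q = 0.0621 m³/s × 3.156e+07 s/yr = 1.96e+06 m³/yr.
Steady-state CSTR mass balance: W = Q·C + k·V·C, so C = W/(Q + kV).
Q + kV = 1.96e+06 + 6.5·199000 = 3.253e+06 m³/yr.
C = 2090/3.253e+06 = 0.0006424 kg/m³ = 0.6424 mg/L.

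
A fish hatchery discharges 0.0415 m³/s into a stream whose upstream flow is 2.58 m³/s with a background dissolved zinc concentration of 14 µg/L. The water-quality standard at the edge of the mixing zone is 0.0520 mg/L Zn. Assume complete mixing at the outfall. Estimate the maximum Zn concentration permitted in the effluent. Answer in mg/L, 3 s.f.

2.41 mg/L

14 µg/L = 0.014 mg/L.
Mass balance: 0.052·2.622 = 0.0415·Cₑ + 2.58·0.014.
Cₑ = (0.1363 − 0.03612) / 0.0415 = 2.414 mg/L.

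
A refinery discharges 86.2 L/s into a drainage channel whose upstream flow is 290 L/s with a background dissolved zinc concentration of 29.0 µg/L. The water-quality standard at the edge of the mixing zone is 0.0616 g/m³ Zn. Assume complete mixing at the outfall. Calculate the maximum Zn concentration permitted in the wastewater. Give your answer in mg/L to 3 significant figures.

0.171 mg/L

86.2 L/s = 0.0862 m³/s.
290 L/s = 0.29 m³/s.
29.0 µg/L = 0.029 mg/L.
Mass balance: 0.0616·0.3762 = 0.0862·Cₑ + 0.29·0.029.
Cₑ = (0.02317 − 0.00841) / 0.0862 = 0.1713 mg/L.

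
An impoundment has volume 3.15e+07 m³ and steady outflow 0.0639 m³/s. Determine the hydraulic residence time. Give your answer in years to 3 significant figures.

Q = 0.0639 m³/s × 3.156e+07 s/yr = 2.017e+06 m³/yr.
Hydraulic residence time τ = V/Q = 3.15e+07/2.017e+06 = 15.62 yr.

15.6 yr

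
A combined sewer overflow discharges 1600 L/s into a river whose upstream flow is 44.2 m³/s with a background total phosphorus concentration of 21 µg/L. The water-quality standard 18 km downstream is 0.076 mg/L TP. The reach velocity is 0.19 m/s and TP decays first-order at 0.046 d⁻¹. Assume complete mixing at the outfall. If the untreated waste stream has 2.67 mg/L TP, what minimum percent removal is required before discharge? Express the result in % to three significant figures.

36.0 %

1600 L/s = 1.6 m³/s.
21 µg/L = 0.021 mg/L.
Travel time to the compliance point: t = 1.8e+04/0.19 = 9.474e+04 s = 1.096 d; decay factor exp(−0.046·1.096) = 0.9508.
So the concentration just after mixing may be at most 0.076/0.9508 = 0.07993 mg/L.
Mass balance: 0.07993·45.8 = 1.6·Cₑ + 44.2·0.021.
Cₑ = (3.661 − 0.9282) / 1.6 = 1.708 mg/L.
Required removal = 1 − 1.708/2.67 = 36.03 %.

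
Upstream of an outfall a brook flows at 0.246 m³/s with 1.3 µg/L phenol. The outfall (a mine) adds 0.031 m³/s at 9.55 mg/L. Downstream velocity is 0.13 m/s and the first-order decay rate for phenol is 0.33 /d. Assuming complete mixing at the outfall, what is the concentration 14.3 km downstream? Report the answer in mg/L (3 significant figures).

1.3 µg/L = 0.0013 mg/L.
After complete mixing, C₀ = (0.031·9.55 + 0.246·0.0013) / 0.277 = 1.07 mg/L.
Travel time t = 1.43e+04 m / 0.13 m/s = 1.1e+05 s = 1.273 d.
C = 1.07·exp(−0.33·1.273) = 1.07·0.657 = 0.7029 mg/L.

0.703 mg/L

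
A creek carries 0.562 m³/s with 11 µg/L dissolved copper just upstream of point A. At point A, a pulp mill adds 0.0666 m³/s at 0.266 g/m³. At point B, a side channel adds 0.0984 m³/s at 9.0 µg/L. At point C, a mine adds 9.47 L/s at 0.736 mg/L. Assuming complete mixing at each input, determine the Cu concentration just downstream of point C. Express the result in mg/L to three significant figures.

11 µg/L = 0.011 mg/L.
After input A: C = (0.562·0.011 + 0.0666·0.266) / 0.6286 = 0.03802 mg/L.
9.0 µg/L = 0.009 mg/L.
After input B: C = (0.6286·0.03802 + 0.0984·0.009) / 0.727 = 0.03409 mg/L.
9.47 L/s = 0.00947 m³/s.
After input C: C = (0.727·0.03409 + 0.00947·0.736) / 0.7365 = 0.04312 mg/L.

0.0431 mg/L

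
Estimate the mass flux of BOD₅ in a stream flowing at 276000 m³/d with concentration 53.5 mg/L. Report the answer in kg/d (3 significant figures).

14800 kg/d

276000 m³/d = 3.194 m³/s.
Mass flux = Q·C = 3.194 m³/s × 53.5 g/m³ = 170.9 g/s.
= 170.9 g/s × 86.4 = 1.477e+04 kg/d.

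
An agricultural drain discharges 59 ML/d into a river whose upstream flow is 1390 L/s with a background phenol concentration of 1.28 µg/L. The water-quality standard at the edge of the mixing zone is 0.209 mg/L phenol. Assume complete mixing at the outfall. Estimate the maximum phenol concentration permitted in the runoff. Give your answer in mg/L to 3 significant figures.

59 ML/d = 0.6829 m³/s.
1390 L/s = 1.39 m³/s.
1.28 µg/L = 0.00128 mg/L.
Mass balance: 0.209·2.073 = 0.6829·Cₑ + 1.39·0.00128.
Cₑ = (0.4332 − 0.001779) / 0.6829 = 0.6318 mg/L.

0.632 mg/L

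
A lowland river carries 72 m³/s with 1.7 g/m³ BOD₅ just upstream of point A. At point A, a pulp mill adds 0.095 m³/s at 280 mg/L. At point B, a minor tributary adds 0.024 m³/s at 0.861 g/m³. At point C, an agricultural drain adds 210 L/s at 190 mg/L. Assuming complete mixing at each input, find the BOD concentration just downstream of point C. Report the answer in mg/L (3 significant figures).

After input A: C = (72·1.7 + 0.095·280) / 72.09 = 2.067 mg/L.
After input B: C = (72.09·2.067 + 0.024·0.861) / 72.12 = 2.066 mg/L.
210 L/s = 0.21 m³/s.
After input C: C = (72.12·2.066 + 0.21·190) / 72.33 = 2.612 mg/L.

2.61 mg/L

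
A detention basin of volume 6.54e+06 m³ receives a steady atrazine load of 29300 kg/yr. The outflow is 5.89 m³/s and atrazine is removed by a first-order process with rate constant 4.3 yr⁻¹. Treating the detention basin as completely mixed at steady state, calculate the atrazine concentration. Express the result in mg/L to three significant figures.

0.137 mg/L

Outflow Q = 5.89 m³/s × 3.156e+07 s/yr = 1.859e+08 m³/yr.
Steady-state CSTR mass balance: W = Q·C + k·V·C, so C = W/(Q + kV).
Q + kV = 1.859e+08 + 4.3·6.54e+06 = 2.14e+08 m³/yr.
C = 29300/2.14e+08 = 0.0001369 kg/m³ = 0.1369 mg/L.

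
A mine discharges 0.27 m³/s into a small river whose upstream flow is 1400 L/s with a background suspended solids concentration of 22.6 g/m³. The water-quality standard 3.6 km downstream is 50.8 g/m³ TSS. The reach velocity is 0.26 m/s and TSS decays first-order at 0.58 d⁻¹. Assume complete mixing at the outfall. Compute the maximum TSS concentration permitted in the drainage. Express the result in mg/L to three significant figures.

1400 L/s = 1.4 m³/s.
Travel time to the compliance point: t = 3600/0.26 = 1.385e+04 s = 0.1603 d; decay factor exp(−0.58·0.1603) = 0.9112.
So the concentration just after mixing may be at most 50.8/0.9112 = 55.75 mg/L.
Mass balance: 55.75·1.67 = 0.27·Cₑ + 1.4·22.6.
Cₑ = (93.1 − 31.64) / 0.27 = 227.6 mg/L.

228 mg/L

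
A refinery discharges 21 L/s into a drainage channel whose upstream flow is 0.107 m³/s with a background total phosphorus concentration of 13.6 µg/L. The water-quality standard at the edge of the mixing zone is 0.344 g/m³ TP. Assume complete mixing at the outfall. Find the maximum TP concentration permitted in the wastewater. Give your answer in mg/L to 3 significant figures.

2.03 mg/L

21 L/s = 0.021 m³/s.
13.6 µg/L = 0.0136 mg/L.
Mass balance: 0.344·0.128 = 0.021·Cₑ + 0.107·0.0136.
Cₑ = (0.04403 − 0.001455) / 0.021 = 2.027 mg/L.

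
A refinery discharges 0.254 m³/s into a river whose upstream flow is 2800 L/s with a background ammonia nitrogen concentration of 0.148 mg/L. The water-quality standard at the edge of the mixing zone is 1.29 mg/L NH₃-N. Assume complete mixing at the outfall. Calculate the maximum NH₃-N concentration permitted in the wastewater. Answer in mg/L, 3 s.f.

13.9 mg/L

2800 L/s = 2.8 m³/s.
Mass balance: 1.29·3.054 = 0.254·Cₑ + 2.8·0.148.
Cₑ = (3.94 − 0.4144) / 0.254 = 13.88 mg/L.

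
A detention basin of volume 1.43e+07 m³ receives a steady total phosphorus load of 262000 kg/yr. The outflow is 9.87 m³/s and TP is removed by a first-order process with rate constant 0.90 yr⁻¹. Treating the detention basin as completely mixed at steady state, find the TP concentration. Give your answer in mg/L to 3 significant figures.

Outflow Q = 9.87 m³/s × 3.156e+07 s/yr = 3.115e+08 m³/yr.
Steady-state CSTR mass balance: W = Q·C + k·V·C, so C = W/(Q + kV).
Q + kV = 3.115e+08 + 0.90·1.43e+07 = 3.243e+08 m³/yr.
C = 262000/3.243e+08 = 0.0008078 kg/m³ = 0.8078 mg/L.

0.808 mg/L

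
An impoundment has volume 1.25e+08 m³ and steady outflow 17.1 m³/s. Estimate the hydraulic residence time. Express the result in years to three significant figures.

Q = 17.1 m³/s × 3.156e+07 s/yr = 5.396e+08 m³/yr.
Hydraulic residence time τ = V/Q = 1.25e+08/5.396e+08 = 0.2316 yr.

0.232 yr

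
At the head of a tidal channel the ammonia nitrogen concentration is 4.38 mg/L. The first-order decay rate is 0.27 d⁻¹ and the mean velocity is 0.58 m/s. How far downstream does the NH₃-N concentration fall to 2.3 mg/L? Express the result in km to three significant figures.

120 km

From C = C₀·e^(−kt), t = ln(C₀/C)/k = ln(4.38/2.3)/0.27 = 0.6441/0.27 = 2.386 d.
Distance = v·t = 0.58 m/s × 2.061e+05 s = 1.196e+05 m = 119.6 km.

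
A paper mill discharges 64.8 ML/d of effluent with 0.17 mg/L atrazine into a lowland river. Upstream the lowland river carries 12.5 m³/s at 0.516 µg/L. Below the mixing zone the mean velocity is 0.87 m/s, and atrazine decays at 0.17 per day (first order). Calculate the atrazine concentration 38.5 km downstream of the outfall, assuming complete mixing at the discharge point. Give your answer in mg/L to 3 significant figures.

64.8 ML/d = 0.75 m³/s.
0.516 µg/L = 0.000516 mg/L.
After complete mixing, C₀ = (0.75·0.17 + 12.5·0.000516) / 13.25 = 0.01011 mg/L.
Travel time t = 3.85e+04 m / 0.87 m/s = 4.425e+04 s = 0.5122 d.
C = 0.01011·exp(−0.17·0.5122) = 0.01011·0.9166 = 0.009266 mg/L.

0.00927 mg/L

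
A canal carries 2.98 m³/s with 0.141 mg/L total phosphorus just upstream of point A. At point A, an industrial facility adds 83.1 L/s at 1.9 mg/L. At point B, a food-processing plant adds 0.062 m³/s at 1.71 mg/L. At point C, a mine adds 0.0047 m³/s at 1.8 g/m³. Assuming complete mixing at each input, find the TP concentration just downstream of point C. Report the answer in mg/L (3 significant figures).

0.221 mg/L

83.1 L/s = 0.0831 m³/s.
After input A: C = (2.98·0.141 + 0.0831·1.9) / 3.063 = 0.1887 mg/L.
After input B: C = (3.063·0.1887 + 0.062·1.71) / 3.125 = 0.2189 mg/L.
After input C: C = (3.125·0.2189 + 0.0047·1.8) / 3.13 = 0.2213 mg/L.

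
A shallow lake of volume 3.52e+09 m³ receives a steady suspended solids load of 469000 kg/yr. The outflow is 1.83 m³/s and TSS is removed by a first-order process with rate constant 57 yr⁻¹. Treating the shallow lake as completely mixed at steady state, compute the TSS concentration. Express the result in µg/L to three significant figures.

Outflow Q = 1.83 m³/s × 3.156e+07 s/yr = 5.775e+07 m³/yr.
Steady-state CSTR mass balance: W = Q·C + k·V·C, so C = W/(Q + kV).
Q + kV = 5.775e+07 + 57·3.52e+09 = 2.007e+11 m³/yr.
C = 469000/2.007e+11 = 2.337e-06 kg/m³ = 0.002337 mg/L = 2.337 µg/L.

2.34 µg/L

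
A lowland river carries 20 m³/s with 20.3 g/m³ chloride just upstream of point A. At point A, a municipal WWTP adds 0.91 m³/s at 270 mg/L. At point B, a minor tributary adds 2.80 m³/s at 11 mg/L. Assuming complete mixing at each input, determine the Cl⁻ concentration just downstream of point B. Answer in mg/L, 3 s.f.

28.8 mg/L

After input A: C = (20·20.3 + 0.91·270) / 20.91 = 31.17 mg/L.
After input B: C = (20.91·31.17 + 2.8·11) / 23.71 = 28.79 mg/L.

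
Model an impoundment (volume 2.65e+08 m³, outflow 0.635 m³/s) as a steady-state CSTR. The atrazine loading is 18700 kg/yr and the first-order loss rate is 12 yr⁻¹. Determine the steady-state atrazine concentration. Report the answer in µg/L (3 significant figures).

5.84 µg/L

Outflow Q = 0.635 m³/s × 3.156e+07 s/yr = 2.004e+07 m³/yr.
Steady-state CSTR mass balance: W = Q·C + k·V·C, so C = W/(Q + kV).
Q + kV = 2.004e+07 + 12·2.65e+08 = 3.2e+09 m³/yr.
C = 18700/3.2e+09 = 5.844e-06 kg/m³ = 0.005844 mg/L = 5.844 µg/L.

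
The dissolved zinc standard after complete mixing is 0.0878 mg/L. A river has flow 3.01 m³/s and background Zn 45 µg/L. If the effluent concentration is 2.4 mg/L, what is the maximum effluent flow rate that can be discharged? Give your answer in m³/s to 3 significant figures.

45 µg/L = 0.045 mg/L.
Mass balance at complete mixing: C_std·(Q_w + Q_r) = Q_w·C_e + Q_r·C_b.
Rearranging, Q_w = Q_r·(C_std − C_b)/(C_e − C_std) = 3.01·(0.0878 − 0.045) / (2.4 − 0.0878) = 0.05572 m³/s.

0.0557 m³/s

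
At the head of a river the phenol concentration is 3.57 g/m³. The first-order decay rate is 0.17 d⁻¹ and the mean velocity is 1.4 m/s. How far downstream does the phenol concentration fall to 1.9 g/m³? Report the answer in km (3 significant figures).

449 km

From C = C₀·e^(−kt), t = ln(C₀/C)/k = ln(3.57/1.9)/0.17 = 0.6307/0.17 = 3.71 d.
Distance = v·t = 1.4 m/s × 3.205e+05 s = 4.488e+05 m = 448.8 km.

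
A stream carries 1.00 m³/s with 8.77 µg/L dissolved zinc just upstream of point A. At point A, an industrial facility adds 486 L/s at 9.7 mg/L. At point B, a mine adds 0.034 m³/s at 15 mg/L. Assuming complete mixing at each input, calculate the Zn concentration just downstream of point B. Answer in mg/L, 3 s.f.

3.44 mg/L

8.77 µg/L = 0.00877 mg/L.
486 L/s = 0.486 m³/s.
After input A: C = (1·0.00877 + 0.486·9.7) / 1.486 = 3.178 mg/L.
After input B: C = (1.486·3.178 + 0.034·15) / 1.52 = 3.443 mg/L.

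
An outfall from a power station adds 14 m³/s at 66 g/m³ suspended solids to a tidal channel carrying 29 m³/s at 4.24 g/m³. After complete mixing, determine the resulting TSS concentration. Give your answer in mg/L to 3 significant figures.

24.3 mg/L

Conservation of mass across the mixing zone: C = (14·66 + 29·4.24) / (14 + 29) = 1047/43 = 24.35 mg/L.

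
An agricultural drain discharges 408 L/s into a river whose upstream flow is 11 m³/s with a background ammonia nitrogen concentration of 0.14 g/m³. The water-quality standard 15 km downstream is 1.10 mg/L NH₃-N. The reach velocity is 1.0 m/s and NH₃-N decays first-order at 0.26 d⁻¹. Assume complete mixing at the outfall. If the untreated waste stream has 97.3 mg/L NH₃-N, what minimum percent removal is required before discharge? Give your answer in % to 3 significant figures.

408 L/s = 0.408 m³/s.
Travel time to the compliance point: t = 1.5e+04/1.0 = 1.5e+04 s = 0.1736 d; decay factor exp(−0.26·0.1736) = 0.9559.
So the concentration just after mixing may be at most 1.1/0.9559 = 1.151 mg/L.
Mass balance: 1.151·11.41 = 0.408·Cₑ + 11·0.14.
Cₑ = (13.13 − 1.54) / 0.408 = 28.4 mg/L.
Required removal = 1 − 28.4/97.3 = 70.81 %.

70.8 %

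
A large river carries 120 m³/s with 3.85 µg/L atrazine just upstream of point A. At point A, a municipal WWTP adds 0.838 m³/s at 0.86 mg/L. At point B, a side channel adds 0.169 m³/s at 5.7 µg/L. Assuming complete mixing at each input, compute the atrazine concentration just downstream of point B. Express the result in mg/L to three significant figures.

0.00978 mg/L

3.85 µg/L = 0.00385 mg/L.
After input A: C = (120·0.00385 + 0.838·0.86) / 120.8 = 0.009787 mg/L.
5.7 µg/L = 0.0057 mg/L.
After input B: C = (120.8·0.009787 + 0.169·0.0057) / 121 = 0.009782 mg/L.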